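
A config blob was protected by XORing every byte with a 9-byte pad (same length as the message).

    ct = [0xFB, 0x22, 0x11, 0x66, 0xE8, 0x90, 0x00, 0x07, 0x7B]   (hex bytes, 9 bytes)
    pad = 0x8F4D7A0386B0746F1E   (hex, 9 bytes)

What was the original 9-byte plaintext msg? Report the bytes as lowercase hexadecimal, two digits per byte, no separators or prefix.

11111011 ⊕ 10001111 = 01110100
00100010 ⊕ 01001101 = 01101111
00010001 ⊕ 01111010 = 01101011
01100110 ⊕ 00000011 = 01100101
11101000 ⊕ 10000110 = 01101110
10010000 ⊕ 10110000 = 00100000
00000000 ⊕ 01110100 = 01110100
00000111 ⊕ 01101111 = 01101000
01111011 ⊕ 00011110 = 01100101

746f6b656e20746865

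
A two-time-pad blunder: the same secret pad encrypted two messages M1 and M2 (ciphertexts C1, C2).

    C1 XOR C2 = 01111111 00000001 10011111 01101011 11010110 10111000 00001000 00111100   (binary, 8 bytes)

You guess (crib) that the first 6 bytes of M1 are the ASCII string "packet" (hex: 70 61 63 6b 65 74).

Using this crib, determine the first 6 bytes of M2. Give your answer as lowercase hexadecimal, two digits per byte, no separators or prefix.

0f60fc00b3cc

Since C1 ⊕ C2 = M1 ⊕ M2, XORing with the guessed M1 bytes yields the corresponding M2 bytes: M2 = (C1 ⊕ C2) ⊕ M1.
byte 0: 127 XOR 112 =  15
byte 1:   1 XOR  97 =  96
byte 2: 159 XOR  99 = 252
byte 3: 107 XOR 107 =   0
byte 4: 214 XOR 101 = 179
byte 5: 184 XOR 116 = 204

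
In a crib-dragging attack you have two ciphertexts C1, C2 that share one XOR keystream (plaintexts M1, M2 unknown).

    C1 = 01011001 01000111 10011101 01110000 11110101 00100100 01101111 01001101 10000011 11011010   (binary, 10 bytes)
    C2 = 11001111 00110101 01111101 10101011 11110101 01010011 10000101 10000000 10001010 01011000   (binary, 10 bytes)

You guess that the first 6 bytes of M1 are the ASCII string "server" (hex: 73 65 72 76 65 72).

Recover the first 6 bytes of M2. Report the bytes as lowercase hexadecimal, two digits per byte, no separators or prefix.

e51792ad6505

First, C1 ⊕ C2 = (M1 ⊕ K) ⊕ (M2 ⊕ K) = M1 ⊕ M2, so the key drops out. Then M2 = (M1 ⊕ M2) ⊕ M1 over the first 6 bytes.
byte 0: (59 xor cf) xor 73 = 96 xor 73 = e5
byte 1: (47 xor 35) xor 65 = 72 xor 65 = 17
byte 2: (9d xor 7d) xor 72 = e0 xor 72 = 92
byte 3: (70 xor ab) xor 76 = db xor 76 = ad
byte 4: (f5 xor f5) xor 65 = 00 xor 65 = 65
byte 5: (24 xor 53) xor 72 = 77 xor 72 = 05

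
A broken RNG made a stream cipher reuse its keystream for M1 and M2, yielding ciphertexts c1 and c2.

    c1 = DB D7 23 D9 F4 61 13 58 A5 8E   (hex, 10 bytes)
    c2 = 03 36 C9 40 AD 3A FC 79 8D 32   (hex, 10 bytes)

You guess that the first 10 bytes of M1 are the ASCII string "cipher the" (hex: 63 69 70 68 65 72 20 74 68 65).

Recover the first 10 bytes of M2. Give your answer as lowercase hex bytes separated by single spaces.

First, c1 ⊕ c2 = (M1 ⊕ K) ⊕ (M2 ⊕ K) = M1 ⊕ M2, so the key drops out. Then M2 = (M1 ⊕ M2) ⊕ M1 over the first 10 bytes.
byte 0: (db xor 03) xor 63 = d8 xor 63 = bb
byte 1: (d7 xor 36) xor 69 = e1 xor 69 = 88
byte 2: (23 xor c9) xor 70 = ea xor 70 = 9a
byte 3: (d9 xor 40) xor 68 = 99 xor 68 = f1
byte 4: (f4 xor ad) xor 65 = 59 xor 65 = 3c
byte 5: (61 xor 3a) xor 72 = 5b xor 72 = 29
byte 6: (13 xor fc) xor 20 = ef xor 20 = cf
byte 7: (58 xor 79) xor 74 = 21 xor 74 = 55
byte 8: (a5 xor 8d) xor 68 = 28 xor 68 = 40
byte 9: (8e xor 32) xor 65 = bc xor 65 = d9

bb 88 9a f1 3c 29 cf 55 40 d9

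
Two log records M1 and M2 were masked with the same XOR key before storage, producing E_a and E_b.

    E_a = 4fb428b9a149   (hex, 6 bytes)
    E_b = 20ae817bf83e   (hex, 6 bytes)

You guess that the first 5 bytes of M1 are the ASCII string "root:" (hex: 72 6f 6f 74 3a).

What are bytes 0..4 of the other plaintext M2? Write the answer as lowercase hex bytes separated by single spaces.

1d 75 c6 b6 63

First, E_a ⊕ E_b = (M1 ⊕ K) ⊕ (M2 ⊕ K) = M1 ⊕ M2, so the key drops out. Then M2 = (M1 ⊕ M2) ⊕ M1 over the first 5 bytes.
byte 0: (4f xor 20) xor 72 = 6f xor 72 = 1d
byte 1: (b4 xor ae) xor 6f = 1a xor 6f = 75
byte 2: (28 xor 81) xor 6f = a9 xor 6f = c6
byte 3: (b9 xor 7b) xor 74 = c2 xor 74 = b6
byte 4: (a1 xor f8) xor 3a = 59 xor 3a = 63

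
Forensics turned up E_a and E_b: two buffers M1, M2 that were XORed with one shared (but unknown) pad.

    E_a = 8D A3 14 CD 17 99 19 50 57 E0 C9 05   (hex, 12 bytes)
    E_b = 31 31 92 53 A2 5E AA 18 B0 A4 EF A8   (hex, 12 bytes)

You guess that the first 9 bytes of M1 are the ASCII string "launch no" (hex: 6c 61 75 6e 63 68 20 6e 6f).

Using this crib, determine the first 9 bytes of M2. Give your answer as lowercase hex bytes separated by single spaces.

d0 f3 f3 f0 d6 af 93 26 88

First, E_a ⊕ E_b = (M1 ⊕ K) ⊕ (M2 ⊕ K) = M1 ⊕ M2, so the key drops out. Then M2 = (M1 ⊕ M2) ⊕ M1 over the first 9 bytes.
byte 0: (8d XOR 31) XOR 6c = bc XOR 6c = d0
byte 1: (a3 XOR 31) XOR 61 = 92 XOR 61 = f3
byte 2: (14 XOR 92) XOR 75 = 86 XOR 75 = f3
byte 3: (cd XOR 53) XOR 6e = 9e XOR 6e = f0
byte 4: (17 XOR a2) XOR 63 = b5 XOR 63 = d6
byte 5: (99 XOR 5e) XOR 68 = c7 XOR 68 = af
byte 6: (19 XOR aa) XOR 20 = b3 XOR 20 = 93
byte 7: (50 XOR 18) XOR 6e = 48 XOR 6e = 26
byte 8: (57 XOR b0) XOR 6f = e7 XOR 6f = 88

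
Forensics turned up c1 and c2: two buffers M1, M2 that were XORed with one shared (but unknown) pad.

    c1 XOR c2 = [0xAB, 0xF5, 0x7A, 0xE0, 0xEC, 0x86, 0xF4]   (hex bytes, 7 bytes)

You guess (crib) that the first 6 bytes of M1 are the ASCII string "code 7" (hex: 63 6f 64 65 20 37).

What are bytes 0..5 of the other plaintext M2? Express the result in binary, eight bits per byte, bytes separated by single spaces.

11001000 10011010 00011110 10000101 11001100 10110001

Since c1 ⊕ c2 = M1 ⊕ M2, XORing with the guessed M1 bytes yields the corresponding M2 bytes: M2 = (c1 ⊕ c2) ⊕ M1.
171 ⊕  99 = 200
245 ⊕ 111 = 154
122 ⊕ 100 =  30
224 ⊕ 101 = 133
236 ⊕  32 = 204
134 ⊕  55 = 177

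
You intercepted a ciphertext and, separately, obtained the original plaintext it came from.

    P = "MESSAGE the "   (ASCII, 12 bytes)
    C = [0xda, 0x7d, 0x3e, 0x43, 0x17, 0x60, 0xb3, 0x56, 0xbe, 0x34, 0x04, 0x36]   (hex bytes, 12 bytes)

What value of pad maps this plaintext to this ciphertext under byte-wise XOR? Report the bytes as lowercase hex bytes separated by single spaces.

Since C = P ⊕ pad, XORing both sides with P gives pad = P ⊕ C.
byte 0:  77 xor 218 = 151
byte 1:  69 xor 125 =  56
byte 2:  83 xor  62 = 109
byte 3:  83 xor  67 =  16
byte 4:  65 xor  23 =  86
byte 5:  71 xor  96 =  39
byte 6:  69 xor 179 = 246
byte 7:  32 xor  86 = 118
byte 8: 116 xor 190 = 202
byte 9: 104 xor  52 =  92
byte 10: 101 xor   4 =  97
byte 11:  32 xor  54 =  22

97 38 6d 10 56 27 f6 76 ca 5c 61 16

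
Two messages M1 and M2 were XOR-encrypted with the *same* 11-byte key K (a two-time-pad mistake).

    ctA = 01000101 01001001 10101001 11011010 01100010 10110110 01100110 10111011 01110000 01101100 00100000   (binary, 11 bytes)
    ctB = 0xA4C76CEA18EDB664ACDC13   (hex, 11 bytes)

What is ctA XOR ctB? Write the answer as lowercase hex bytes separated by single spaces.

ctA ⊕ ctB = (M1 ⊕ K) ⊕ (M2 ⊕ K) = M1 ⊕ M2 — the shared key cancels under XOR.
01000101 ^ 10100100 = 11100001
01001001 ^ 11000111 = 10001110
10101001 ^ 01101100 = 11000101
11011010 ^ 11101010 = 00110000
01100010 ^ 00011000 = 01111010
10110110 ^ 11101101 = 01011011
01100110 ^ 10110110 = 11010000
10111011 ^ 01100100 = 11011111
01110000 ^ 10101100 = 11011100
01101100 ^ 11011100 = 10110000
00100000 ^ 00010011 = 00110011

e1 8e c5 30 7a 5b d0 df dc b0 33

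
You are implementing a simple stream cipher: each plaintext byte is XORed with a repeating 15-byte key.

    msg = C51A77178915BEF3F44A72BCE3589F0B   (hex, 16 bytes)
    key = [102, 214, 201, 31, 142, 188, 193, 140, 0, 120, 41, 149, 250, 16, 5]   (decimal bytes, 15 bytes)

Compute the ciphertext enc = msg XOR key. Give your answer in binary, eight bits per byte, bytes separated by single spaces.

The 15-byte key repeats, so the effective keystream is 66 d6 c9 1f 8e bc c1 8c 00 78 29 95 fa 10 05 66.
byte 0: 197 ^ 102 = 163
byte 1:  26 ^ 214 = 204
byte 2: 119 ^ 201 = 190
byte 3:  23 ^  31 =   8
byte 4: 137 ^ 142 =   7
byte 5:  21 ^ 188 = 169
byte 6: 190 ^ 193 = 127
byte 7: 243 ^ 140 = 127
byte 8: 244 ^   0 = 244
byte 9:  74 ^ 120 =  50
byte 10: 114 ^  41 =  91
byte 11: 188 ^ 149 =  41
byte 12: 227 ^ 250 =  25
byte 13:  88 ^  16 =  72
byte 14: 159 ^   5 = 154
byte 15:  11 ^ 102 = 109

10100011 11001100 10111110 00001000 00000111 10101001 01111111 01111111 11110100 00110010 01011011 00101001 00011001 01001000 10011010 01101101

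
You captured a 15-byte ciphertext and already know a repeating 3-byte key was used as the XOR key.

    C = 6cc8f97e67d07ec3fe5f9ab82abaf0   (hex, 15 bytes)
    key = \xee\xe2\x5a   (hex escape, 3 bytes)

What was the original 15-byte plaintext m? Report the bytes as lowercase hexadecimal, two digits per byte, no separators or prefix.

822aa390858a9021a4b178e2c458aa

The 3-byte key repeats, so the effective keystream is ee e2 5a ee e2 5a ee e2 5a ee e2 5a ee e2 5a.
byte 0: 108 XOR 238 = 130
byte 1: 200 XOR 226 =  42
byte 2: 249 XOR  90 = 163
byte 3: 126 XOR 238 = 144
byte 4: 103 XOR 226 = 133
byte 5: 208 XOR  90 = 138
byte 6: 126 XOR 238 = 144
byte 7: 195 XOR 226 =  33
byte 8: 254 XOR  90 = 164
byte 9:  95 XOR 238 = 177
byte 10: 154 XOR 226 = 120
byte 11: 184 XOR  90 = 226
byte 12:  42 XOR 238 = 196
byte 13: 186 XOR 226 =  88
byte 14: 240 XOR  90 = 170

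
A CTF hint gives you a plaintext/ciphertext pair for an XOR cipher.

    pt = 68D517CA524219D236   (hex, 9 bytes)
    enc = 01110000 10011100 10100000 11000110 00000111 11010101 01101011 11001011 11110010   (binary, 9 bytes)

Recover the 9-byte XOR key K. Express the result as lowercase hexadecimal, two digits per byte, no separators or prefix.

Since enc = pt ⊕ K, XORing both sides with pt gives K = pt ⊕ enc.
68 XOR 70 = 18
d5 XOR 9c = 49
17 XOR a0 = b7
ca XOR c6 = 0c
52 XOR 07 = 55
42 XOR d5 = 97
19 XOR 6b = 72
d2 XOR cb = 19
36 XOR f2 = c4

1849b70c55977219c4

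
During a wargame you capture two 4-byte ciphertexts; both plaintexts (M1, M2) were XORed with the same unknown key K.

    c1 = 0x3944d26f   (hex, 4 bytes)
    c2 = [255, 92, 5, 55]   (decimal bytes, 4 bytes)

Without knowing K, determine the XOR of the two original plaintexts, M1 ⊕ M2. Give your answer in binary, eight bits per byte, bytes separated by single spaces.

11000110 00011000 11010111 01011000

c1 ⊕ c2 = (M1 ⊕ K) ⊕ (M2 ⊕ K) = M1 ⊕ M2 — the shared key cancels under XOR.
39 ⊕ ff = c6
44 ⊕ 5c = 18
d2 ⊕ 05 = d7
6f ⊕ 37 = 58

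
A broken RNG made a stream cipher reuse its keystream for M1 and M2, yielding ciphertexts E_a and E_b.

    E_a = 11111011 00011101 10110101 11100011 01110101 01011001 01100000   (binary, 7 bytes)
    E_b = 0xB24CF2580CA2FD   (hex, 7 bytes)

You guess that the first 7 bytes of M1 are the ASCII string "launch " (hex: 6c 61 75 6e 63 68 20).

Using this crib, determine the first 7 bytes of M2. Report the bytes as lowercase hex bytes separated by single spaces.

First, E_a ⊕ E_b = (M1 ⊕ K) ⊕ (M2 ⊕ K) = M1 ⊕ M2, so the key drops out. Then M2 = (M1 ⊕ M2) ⊕ M1 over the first 7 bytes.
byte 0: (fb XOR b2) XOR 6c = 49 XOR 6c = 25
byte 1: (1d XOR 4c) XOR 61 = 51 XOR 61 = 30
byte 2: (b5 XOR f2) XOR 75 = 47 XOR 75 = 32
byte 3: (e3 XOR 58) XOR 6e = bb XOR 6e = d5
byte 4: (75 XOR 0c) XOR 63 = 79 XOR 63 = 1a
byte 5: (59 XOR a2) XOR 68 = fb XOR 68 = 93
byte 6: (60 XOR fd) XOR 20 = 9d XOR 20 = bd

25 30 32 d5 1a 93 bd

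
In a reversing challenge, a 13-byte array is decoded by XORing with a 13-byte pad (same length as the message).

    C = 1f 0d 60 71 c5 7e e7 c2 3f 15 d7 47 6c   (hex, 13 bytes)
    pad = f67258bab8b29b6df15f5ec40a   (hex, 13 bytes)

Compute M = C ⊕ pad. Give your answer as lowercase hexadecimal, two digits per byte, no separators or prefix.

e97f38cb7dcc7cafce4a898366

00011111 ^ 11110110 = 11101001
00001101 ^ 01110010 = 01111111
01100000 ^ 01011000 = 00111000
01110001 ^ 10111010 = 11001011
11000101 ^ 10111000 = 01111101
01111110 ^ 10110010 = 11001100
11100111 ^ 10011011 = 01111100
11000010 ^ 01101101 = 10101111
00111111 ^ 11110001 = 11001110
00010101 ^ 01011111 = 01001010
11010111 ^ 01011110 = 10001001
01000111 ^ 11000100 = 10000011
01101100 ^ 00001010 = 01100110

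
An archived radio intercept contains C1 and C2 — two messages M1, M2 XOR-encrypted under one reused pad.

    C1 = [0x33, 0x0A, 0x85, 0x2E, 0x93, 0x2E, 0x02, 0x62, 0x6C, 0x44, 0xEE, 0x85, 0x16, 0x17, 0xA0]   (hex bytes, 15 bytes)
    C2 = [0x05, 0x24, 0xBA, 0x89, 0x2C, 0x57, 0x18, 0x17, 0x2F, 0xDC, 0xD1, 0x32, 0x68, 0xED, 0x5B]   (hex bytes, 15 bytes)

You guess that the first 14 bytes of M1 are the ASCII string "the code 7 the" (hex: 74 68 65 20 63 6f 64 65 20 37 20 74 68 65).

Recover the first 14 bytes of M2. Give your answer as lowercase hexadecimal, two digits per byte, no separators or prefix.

First, C1 ⊕ C2 = (M1 ⊕ K) ⊕ (M2 ⊕ K) = M1 ⊕ M2, so the key drops out. Then M2 = (M1 ⊕ M2) ⊕ M1 over the first 14 bytes.
byte 0: (33 XOR 05) XOR 74 = 36 XOR 74 = 42
byte 1: (0a XOR 24) XOR 68 = 2e XOR 68 = 46
byte 2: (85 XOR ba) XOR 65 = 3f XOR 65 = 5a
byte 3: (2e XOR 89) XOR 20 = a7 XOR 20 = 87
byte 4: (93 XOR 2c) XOR 63 = bf XOR 63 = dc
byte 5: (2e XOR 57) XOR 6f = 79 XOR 6f = 16
byte 6: (02 XOR 18) XOR 64 = 1a XOR 64 = 7e
byte 7: (62 XOR 17) XOR 65 = 75 XOR 65 = 10
byte 8: (6c XOR 2f) XOR 20 = 43 XOR 20 = 63
byte 9: (44 XOR dc) XOR 37 = 98 XOR 37 = af
byte 10: (ee XOR d1) XOR 20 = 3f XOR 20 = 1f
byte 11: (85 XOR 32) XOR 74 = b7 XOR 74 = c3
byte 12: (16 XOR 68) XOR 68 = 7e XOR 68 = 16
byte 13: (17 XOR ed) XOR 65 = fa XOR 65 = 9f

42465a87dc167e1063af1fc3169f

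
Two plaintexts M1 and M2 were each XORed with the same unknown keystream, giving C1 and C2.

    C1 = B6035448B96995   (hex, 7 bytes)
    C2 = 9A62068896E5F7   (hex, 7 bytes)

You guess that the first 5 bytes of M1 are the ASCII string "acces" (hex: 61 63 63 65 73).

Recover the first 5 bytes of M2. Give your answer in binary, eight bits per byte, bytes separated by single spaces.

01001101 00000010 00110001 10100101 01011100

First, C1 ⊕ C2 = (M1 ⊕ K) ⊕ (M2 ⊕ K) = M1 ⊕ M2, so the key drops out. Then M2 = (M1 ⊕ M2) ⊕ M1 over the first 5 bytes.
byte 0: (b6 ⊕ 9a) ⊕ 61 = 2c ⊕ 61 = 4d
byte 1: (03 ⊕ 62) ⊕ 63 = 61 ⊕ 63 = 02
byte 2: (54 ⊕ 06) ⊕ 63 = 52 ⊕ 63 = 31
byte 3: (48 ⊕ 88) ⊕ 65 = c0 ⊕ 65 = a5
byte 4: (b9 ⊕ 96) ⊕ 73 = 2f ⊕ 73 = 5c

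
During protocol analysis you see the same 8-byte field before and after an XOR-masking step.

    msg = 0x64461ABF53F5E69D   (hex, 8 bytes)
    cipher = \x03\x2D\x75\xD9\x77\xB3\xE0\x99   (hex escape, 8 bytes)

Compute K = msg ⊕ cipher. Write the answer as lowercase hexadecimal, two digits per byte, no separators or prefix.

676b6f6624460604

Since cipher = msg ⊕ K, XORing both sides with msg gives K = msg ⊕ cipher.
64 XOR 03 = 67
46 XOR 2d = 6b
1a XOR 75 = 6f
bf XOR d9 = 66
53 XOR 77 = 24
f5 XOR b3 = 46
e6 XOR e0 = 06
9d XOR 99 = 04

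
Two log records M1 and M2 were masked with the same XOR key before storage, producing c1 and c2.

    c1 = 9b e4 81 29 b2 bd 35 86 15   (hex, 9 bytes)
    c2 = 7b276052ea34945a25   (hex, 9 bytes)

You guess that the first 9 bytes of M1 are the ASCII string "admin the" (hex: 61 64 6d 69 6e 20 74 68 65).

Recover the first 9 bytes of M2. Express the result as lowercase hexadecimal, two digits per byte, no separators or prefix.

First, c1 ⊕ c2 = (M1 ⊕ K) ⊕ (M2 ⊕ K) = M1 ⊕ M2, so the key drops out. Then M2 = (M1 ⊕ M2) ⊕ M1 over the first 9 bytes.
byte 0: (9b ⊕ 7b) ⊕ 61 = e0 ⊕ 61 = 81
byte 1: (e4 ⊕ 27) ⊕ 64 = c3 ⊕ 64 = a7
byte 2: (81 ⊕ 60) ⊕ 6d = e1 ⊕ 6d = 8c
byte 3: (29 ⊕ 52) ⊕ 69 = 7b ⊕ 69 = 12
byte 4: (b2 ⊕ ea) ⊕ 6e = 58 ⊕ 6e = 36
byte 5: (bd ⊕ 34) ⊕ 20 = 89 ⊕ 20 = a9
byte 6: (35 ⊕ 94) ⊕ 74 = a1 ⊕ 74 = d5
byte 7: (86 ⊕ 5a) ⊕ 68 = dc ⊕ 68 = b4
byte 8: (15 ⊕ 25) ⊕ 65 = 30 ⊕ 65 = 55

81a78c1236a9d5b455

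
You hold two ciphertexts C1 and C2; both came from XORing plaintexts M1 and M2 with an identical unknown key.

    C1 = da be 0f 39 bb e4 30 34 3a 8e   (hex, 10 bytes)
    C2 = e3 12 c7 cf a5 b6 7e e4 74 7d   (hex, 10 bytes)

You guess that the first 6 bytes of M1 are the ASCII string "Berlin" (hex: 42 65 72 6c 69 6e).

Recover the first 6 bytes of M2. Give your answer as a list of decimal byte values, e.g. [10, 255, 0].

[123, 201, 186, 154, 119, 60]

First, C1 ⊕ C2 = (M1 ⊕ K) ⊕ (M2 ⊕ K) = M1 ⊕ M2, so the key drops out. Then M2 = (M1 ⊕ M2) ⊕ M1 over the first 6 bytes.
byte 0: (da xor e3) xor 42 = 39 xor 42 = 7b
byte 1: (be xor 12) xor 65 = ac xor 65 = c9
byte 2: (0f xor c7) xor 72 = c8 xor 72 = ba
byte 3: (39 xor cf) xor 6c = f6 xor 6c = 9a
byte 4: (bb xor a5) xor 69 = 1e xor 69 = 77
byte 5: (e4 xor b6) xor 6e = 52 xor 6e = 3c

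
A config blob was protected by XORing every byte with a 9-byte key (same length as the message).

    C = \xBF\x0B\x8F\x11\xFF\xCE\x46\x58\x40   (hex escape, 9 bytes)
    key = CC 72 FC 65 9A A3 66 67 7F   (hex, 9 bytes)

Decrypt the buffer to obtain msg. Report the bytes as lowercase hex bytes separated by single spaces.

XOR is its own inverse, so applying the key byte-wise gives the result directly.
bf xor cc = 73
0b xor 72 = 79
8f xor fc = 73
11 xor 65 = 74
ff xor 9a = 65
ce xor a3 = 6d
46 xor 66 = 20
58 xor 67 = 3f
40 xor 7f = 3f

73 79 73 74 65 6d 20 3f 3f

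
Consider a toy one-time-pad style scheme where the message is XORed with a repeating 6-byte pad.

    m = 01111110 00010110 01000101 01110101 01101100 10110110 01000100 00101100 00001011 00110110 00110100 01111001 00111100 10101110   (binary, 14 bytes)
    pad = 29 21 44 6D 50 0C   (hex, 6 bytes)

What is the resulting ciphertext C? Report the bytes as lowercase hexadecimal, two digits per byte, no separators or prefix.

573701183cba6d0d4f5b6475158f

The 6-byte key repeats, so the effective keystream is 29 21 44 6d 50 0c 29 21 44 6d 50 0c 29 21.
byte 0: 01111110 XOR 00101001 = 01010111
byte 1: 00010110 XOR 00100001 = 00110111
byte 2: 01000101 XOR 01000100 = 00000001
byte 3: 01110101 XOR 01101101 = 00011000
byte 4: 01101100 XOR 01010000 = 00111100
byte 5: 10110110 XOR 00001100 = 10111010
byte 6: 01000100 XOR 00101001 = 01101101
byte 7: 00101100 XOR 00100001 = 00001101
byte 8: 00001011 XOR 01000100 = 01001111
byte 9: 00110110 XOR 01101101 = 01011011
byte 10: 00110100 XOR 01010000 = 01100100
byte 11: 01111001 XOR 00001100 = 01110101
byte 12: 00111100 XOR 00101001 = 00010101
byte 13: 10101110 XOR 00100001 = 10001111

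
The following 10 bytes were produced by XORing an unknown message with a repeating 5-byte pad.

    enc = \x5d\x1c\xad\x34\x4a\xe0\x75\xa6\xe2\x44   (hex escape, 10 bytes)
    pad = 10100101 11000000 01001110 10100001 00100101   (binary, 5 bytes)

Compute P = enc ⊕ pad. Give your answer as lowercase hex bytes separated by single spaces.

The 5-byte key repeats, so the effective keystream is a5 c0 4e a1 25 a5 c0 4e a1 25.
byte 0: 5d XOR a5 = f8
byte 1: 1c XOR c0 = dc
byte 2: ad XOR 4e = e3
byte 3: 34 XOR a1 = 95
byte 4: 4a XOR 25 = 6f
byte 5: e0 XOR a5 = 45
byte 6: 75 XOR c0 = b5
byte 7: a6 XOR 4e = e8
byte 8: e2 XOR a1 = 43
byte 9: 44 XOR 25 = 61

f8 dc e3 95 6f 45 b5 e8 43 61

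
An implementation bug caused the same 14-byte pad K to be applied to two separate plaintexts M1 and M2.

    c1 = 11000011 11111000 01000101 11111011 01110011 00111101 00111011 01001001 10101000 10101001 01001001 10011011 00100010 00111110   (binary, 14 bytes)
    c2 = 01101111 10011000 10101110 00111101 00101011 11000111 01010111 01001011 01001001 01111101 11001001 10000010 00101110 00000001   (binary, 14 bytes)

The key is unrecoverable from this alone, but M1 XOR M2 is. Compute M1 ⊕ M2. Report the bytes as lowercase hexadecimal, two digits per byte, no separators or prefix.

ac60ebc658fa6c02e1d480190c3f

c1 ⊕ c2 = (M1 ⊕ K) ⊕ (M2 ⊕ K) = M1 ⊕ M2 — the shared key cancels under XOR.
195 xor 111 = 172
248 xor 152 =  96
 69 xor 174 = 235
251 xor  61 = 198
115 xor  43 =  88
 61 xor 199 = 250
 59 xor  87 = 108
 73 xor  75 =   2
168 xor  73 = 225
169 xor 125 = 212
 73 xor 201 = 128
155 xor 130 =  25
 34 xor  46 =  12
 62 xor   1 =  63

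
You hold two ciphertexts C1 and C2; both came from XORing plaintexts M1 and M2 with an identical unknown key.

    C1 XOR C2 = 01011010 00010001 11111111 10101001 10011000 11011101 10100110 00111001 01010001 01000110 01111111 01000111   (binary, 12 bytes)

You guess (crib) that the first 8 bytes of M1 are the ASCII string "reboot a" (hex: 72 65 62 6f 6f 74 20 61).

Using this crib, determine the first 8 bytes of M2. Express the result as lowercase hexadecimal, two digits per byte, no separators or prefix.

28749dc6f7a98658

Since C1 ⊕ C2 = M1 ⊕ M2, XORing with the guessed M1 bytes yields the corresponding M2 bytes: M2 = (C1 ⊕ C2) ⊕ M1.
5a xor 72 = 28
11 xor 65 = 74
ff xor 62 = 9d
a9 xor 6f = c6
98 xor 6f = f7
dd xor 74 = a9
a6 xor 20 = 86
39 xor 61 = 58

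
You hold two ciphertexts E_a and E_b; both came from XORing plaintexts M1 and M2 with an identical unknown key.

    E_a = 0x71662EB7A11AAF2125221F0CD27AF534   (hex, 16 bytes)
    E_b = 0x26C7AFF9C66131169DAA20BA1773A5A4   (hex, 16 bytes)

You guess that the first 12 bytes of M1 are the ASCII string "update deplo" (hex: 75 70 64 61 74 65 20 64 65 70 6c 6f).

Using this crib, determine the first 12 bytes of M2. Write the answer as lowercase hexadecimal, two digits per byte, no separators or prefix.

First, E_a ⊕ E_b = (M1 ⊕ K) ⊕ (M2 ⊕ K) = M1 ⊕ M2, so the key drops out. Then M2 = (M1 ⊕ M2) ⊕ M1 over the first 12 bytes.
byte 0: (71 ⊕ 26) ⊕ 75 = 57 ⊕ 75 = 22
byte 1: (66 ⊕ c7) ⊕ 70 = a1 ⊕ 70 = d1
byte 2: (2e ⊕ af) ⊕ 64 = 81 ⊕ 64 = e5
byte 3: (b7 ⊕ f9) ⊕ 61 = 4e ⊕ 61 = 2f
byte 4: (a1 ⊕ c6) ⊕ 74 = 67 ⊕ 74 = 13
byte 5: (1a ⊕ 61) ⊕ 65 = 7b ⊕ 65 = 1e
byte 6: (af ⊕ 31) ⊕ 20 = 9e ⊕ 20 = be
byte 7: (21 ⊕ 16) ⊕ 64 = 37 ⊕ 64 = 53
byte 8: (25 ⊕ 9d) ⊕ 65 = b8 ⊕ 65 = dd
byte 9: (22 ⊕ aa) ⊕ 70 = 88 ⊕ 70 = f8
byte 10: (1f ⊕ 20) ⊕ 6c = 3f ⊕ 6c = 53
byte 11: (0c ⊕ ba) ⊕ 6f = b6 ⊕ 6f = d9

22d1e52f131ebe53ddf853d9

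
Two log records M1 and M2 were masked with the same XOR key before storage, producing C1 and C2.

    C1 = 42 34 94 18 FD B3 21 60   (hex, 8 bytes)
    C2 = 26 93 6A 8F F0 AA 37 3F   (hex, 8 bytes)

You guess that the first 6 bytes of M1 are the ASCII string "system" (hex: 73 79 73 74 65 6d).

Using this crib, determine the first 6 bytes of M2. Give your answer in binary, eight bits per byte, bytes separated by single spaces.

00010111 11011110 10001101 11100011 01101000 01110100

First, C1 ⊕ C2 = (M1 ⊕ K) ⊕ (M2 ⊕ K) = M1 ⊕ M2, so the key drops out. Then M2 = (M1 ⊕ M2) ⊕ M1 over the first 6 bytes.
byte 0: (42 xor 26) xor 73 = 64 xor 73 = 17
byte 1: (34 xor 93) xor 79 = a7 xor 79 = de
byte 2: (94 xor 6a) xor 73 = fe xor 73 = 8d
byte 3: (18 xor 8f) xor 74 = 97 xor 74 = e3
byte 4: (fd xor f0) xor 65 = 0d xor 65 = 68
byte 5: (b3 xor aa) xor 6d = 19 xor 6d = 74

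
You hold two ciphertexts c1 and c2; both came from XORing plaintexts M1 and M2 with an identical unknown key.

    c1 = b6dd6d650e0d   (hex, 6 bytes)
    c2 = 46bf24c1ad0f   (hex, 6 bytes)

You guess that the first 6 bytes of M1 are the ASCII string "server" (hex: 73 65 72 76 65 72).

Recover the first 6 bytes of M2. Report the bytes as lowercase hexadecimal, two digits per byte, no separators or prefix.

83073bd2c670

First, c1 ⊕ c2 = (M1 ⊕ K) ⊕ (M2 ⊕ K) = M1 ⊕ M2, so the key drops out. Then M2 = (M1 ⊕ M2) ⊕ M1 over the first 6 bytes.
byte 0: (b6 xor 46) xor 73 = f0 xor 73 = 83
byte 1: (dd xor bf) xor 65 = 62 xor 65 = 07
byte 2: (6d xor 24) xor 72 = 49 xor 72 = 3b
byte 3: (65 xor c1) xor 76 = a4 xor 76 = d2
byte 4: (0e xor ad) xor 65 = a3 xor 65 = c6
byte 5: (0d xor 0f) xor 72 = 02 xor 72 = 70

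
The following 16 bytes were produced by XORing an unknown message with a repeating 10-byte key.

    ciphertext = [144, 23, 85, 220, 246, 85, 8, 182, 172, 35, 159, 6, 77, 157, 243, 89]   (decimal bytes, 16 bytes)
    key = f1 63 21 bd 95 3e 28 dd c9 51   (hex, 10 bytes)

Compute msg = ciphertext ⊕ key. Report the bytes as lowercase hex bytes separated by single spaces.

61 74 74 61 63 6b 20 6b 65 72 6e 65 6c 20 66 67

The 10-byte key repeats, so the effective keystream is f1 63 21 bd 95 3e 28 dd c9 51 f1 63 21 bd 95 3e.
byte 0: 90 ^ f1 = 61
byte 1: 17 ^ 63 = 74
byte 2: 55 ^ 21 = 74
byte 3: dc ^ bd = 61
byte 4: f6 ^ 95 = 63
byte 5: 55 ^ 3e = 6b
byte 6: 08 ^ 28 = 20
byte 7: b6 ^ dd = 6b
byte 8: ac ^ c9 = 65
byte 9: 23 ^ 51 = 72
byte 10: 9f ^ f1 = 6e
byte 11: 06 ^ 63 = 65
byte 12: 4d ^ 21 = 6c
byte 13: 9d ^ bd = 20
byte 14: f3 ^ 95 = 66
byte 15: 59 ^ 3e = 67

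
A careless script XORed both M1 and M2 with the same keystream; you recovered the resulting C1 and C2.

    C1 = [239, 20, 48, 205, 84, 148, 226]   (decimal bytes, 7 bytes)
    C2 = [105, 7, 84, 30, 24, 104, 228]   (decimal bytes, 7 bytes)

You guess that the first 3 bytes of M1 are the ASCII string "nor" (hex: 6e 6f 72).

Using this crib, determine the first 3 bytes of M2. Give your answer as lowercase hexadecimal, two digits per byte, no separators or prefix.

First, C1 ⊕ C2 = (M1 ⊕ K) ⊕ (M2 ⊕ K) = M1 ⊕ M2, so the key drops out. Then M2 = (M1 ⊕ M2) ⊕ M1 over the first 3 bytes.
byte 0: (ef ^ 69) ^ 6e = 86 ^ 6e = e8
byte 1: (14 ^ 07) ^ 6f = 13 ^ 6f = 7c
byte 2: (30 ^ 54) ^ 72 = 64 ^ 72 = 16

e87c16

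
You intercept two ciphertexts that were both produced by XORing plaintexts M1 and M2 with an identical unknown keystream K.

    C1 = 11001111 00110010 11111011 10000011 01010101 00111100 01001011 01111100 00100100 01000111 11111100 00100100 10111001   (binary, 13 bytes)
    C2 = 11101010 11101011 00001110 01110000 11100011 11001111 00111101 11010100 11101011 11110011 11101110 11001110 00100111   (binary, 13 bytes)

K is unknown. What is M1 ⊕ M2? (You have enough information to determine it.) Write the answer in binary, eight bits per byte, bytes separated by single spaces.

00100101 11011001 11110101 11110011 10110110 11110011 01110110 10101000 11001111 10110100 00010010 11101010 10011110

C1 ⊕ C2 = (M1 ⊕ K) ⊕ (M2 ⊕ K) = M1 ⊕ M2 — the shared key cancels under XOR.
byte 0: 11001111 ^ 11101010 = 00100101
byte 1: 00110010 ^ 11101011 = 11011001
byte 2: 11111011 ^ 00001110 = 11110101
byte 3: 10000011 ^ 01110000 = 11110011
byte 4: 01010101 ^ 11100011 = 10110110
byte 5: 00111100 ^ 11001111 = 11110011
byte 6: 01001011 ^ 00111101 = 01110110
byte 7: 01111100 ^ 11010100 = 10101000
byte 8: 00100100 ^ 11101011 = 11001111
byte 9: 01000111 ^ 11110011 = 10110100
byte 10: 11111100 ^ 11101110 = 00010010
byte 11: 00100100 ^ 11001110 = 11101010
byte 12: 10111001 ^ 00100111 = 10011110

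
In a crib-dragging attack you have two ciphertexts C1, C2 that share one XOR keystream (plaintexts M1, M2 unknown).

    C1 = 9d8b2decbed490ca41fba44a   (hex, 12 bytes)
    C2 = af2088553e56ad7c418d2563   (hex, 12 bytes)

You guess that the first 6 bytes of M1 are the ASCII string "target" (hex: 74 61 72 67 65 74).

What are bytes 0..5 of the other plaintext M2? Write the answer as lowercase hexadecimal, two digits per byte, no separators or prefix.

46cad7dee5f6

First, C1 ⊕ C2 = (M1 ⊕ K) ⊕ (M2 ⊕ K) = M1 ⊕ M2, so the key drops out. Then M2 = (M1 ⊕ M2) ⊕ M1 over the first 6 bytes.
byte 0: (9d XOR af) XOR 74 = 32 XOR 74 = 46
byte 1: (8b XOR 20) XOR 61 = ab XOR 61 = ca
byte 2: (2d XOR 88) XOR 72 = a5 XOR 72 = d7
byte 3: (ec XOR 55) XOR 67 = b9 XOR 67 = de
byte 4: (be XOR 3e) XOR 65 = 80 XOR 65 = e5
byte 5: (d4 XOR 56) XOR 74 = 82 XOR 74 = f6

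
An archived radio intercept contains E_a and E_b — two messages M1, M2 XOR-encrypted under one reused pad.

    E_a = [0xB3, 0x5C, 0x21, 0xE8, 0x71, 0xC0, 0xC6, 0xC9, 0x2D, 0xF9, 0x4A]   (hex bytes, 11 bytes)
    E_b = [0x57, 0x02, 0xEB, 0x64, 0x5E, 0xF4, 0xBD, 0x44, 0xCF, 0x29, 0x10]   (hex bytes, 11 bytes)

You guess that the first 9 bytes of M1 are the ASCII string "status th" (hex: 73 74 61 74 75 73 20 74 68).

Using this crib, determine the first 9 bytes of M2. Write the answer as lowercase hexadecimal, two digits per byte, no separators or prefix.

972aabf85a475bf98a

First, E_a ⊕ E_b = (M1 ⊕ K) ⊕ (M2 ⊕ K) = M1 ⊕ M2, so the key drops out. Then M2 = (M1 ⊕ M2) ⊕ M1 over the first 9 bytes.
byte 0: (b3 xor 57) xor 73 = e4 xor 73 = 97
byte 1: (5c xor 02) xor 74 = 5e xor 74 = 2a
byte 2: (21 xor eb) xor 61 = ca xor 61 = ab
byte 3: (e8 xor 64) xor 74 = 8c xor 74 = f8
byte 4: (71 xor 5e) xor 75 = 2f xor 75 = 5a
byte 5: (c0 xor f4) xor 73 = 34 xor 73 = 47
byte 6: (c6 xor bd) xor 20 = 7b xor 20 = 5b
byte 7: (c9 xor 44) xor 74 = 8d xor 74 = f9
byte 8: (2d xor cf) xor 68 = e2 xor 68 = 8a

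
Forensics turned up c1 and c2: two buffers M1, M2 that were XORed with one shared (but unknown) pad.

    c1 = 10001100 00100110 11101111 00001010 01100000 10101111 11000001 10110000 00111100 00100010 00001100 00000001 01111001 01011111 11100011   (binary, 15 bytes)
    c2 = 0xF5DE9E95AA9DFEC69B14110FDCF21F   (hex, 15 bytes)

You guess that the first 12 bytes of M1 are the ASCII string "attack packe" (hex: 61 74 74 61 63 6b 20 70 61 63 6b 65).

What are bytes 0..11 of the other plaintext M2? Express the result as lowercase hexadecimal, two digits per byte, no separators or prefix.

First, c1 ⊕ c2 = (M1 ⊕ K) ⊕ (M2 ⊕ K) = M1 ⊕ M2, so the key drops out. Then M2 = (M1 ⊕ M2) ⊕ M1 over the first 12 bytes.
byte 0: (8c XOR f5) XOR 61 = 79 XOR 61 = 18
byte 1: (26 XOR de) XOR 74 = f8 XOR 74 = 8c
byte 2: (ef XOR 9e) XOR 74 = 71 XOR 74 = 05
byte 3: (0a XOR 95) XOR 61 = 9f XOR 61 = fe
byte 4: (60 XOR aa) XOR 63 = ca XOR 63 = a9
byte 5: (af XOR 9d) XOR 6b = 32 XOR 6b = 59
byte 6: (c1 XOR fe) XOR 20 = 3f XOR 20 = 1f
byte 7: (b0 XOR c6) XOR 70 = 76 XOR 70 = 06
byte 8: (3c XOR 9b) XOR 61 = a7 XOR 61 = c6
byte 9: (22 XOR 14) XOR 63 = 36 XOR 63 = 55
byte 10: (0c XOR 11) XOR 6b = 1d XOR 6b = 76
byte 11: (01 XOR 0f) XOR 65 = 0e XOR 65 = 6b

188c05fea9591f06c655766b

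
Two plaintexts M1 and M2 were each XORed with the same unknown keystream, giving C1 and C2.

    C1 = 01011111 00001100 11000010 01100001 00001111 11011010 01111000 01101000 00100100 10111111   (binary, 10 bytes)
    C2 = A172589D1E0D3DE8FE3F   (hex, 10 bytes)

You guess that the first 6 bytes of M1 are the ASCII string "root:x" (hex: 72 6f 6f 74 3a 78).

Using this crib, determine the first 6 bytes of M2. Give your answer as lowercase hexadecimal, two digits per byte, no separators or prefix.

8c11f5882baf

First, C1 ⊕ C2 = (M1 ⊕ K) ⊕ (M2 ⊕ K) = M1 ⊕ M2, so the key drops out. Then M2 = (M1 ⊕ M2) ⊕ M1 over the first 6 bytes.
byte 0: (5f XOR a1) XOR 72 = fe XOR 72 = 8c
byte 1: (0c XOR 72) XOR 6f = 7e XOR 6f = 11
byte 2: (c2 XOR 58) XOR 6f = 9a XOR 6f = f5
byte 3: (61 XOR 9d) XOR 74 = fc XOR 74 = 88
byte 4: (0f XOR 1e) XOR 3a = 11 XOR 3a = 2b
byte 5: (da XOR 0d) XOR 78 = d7 XOR 78 = af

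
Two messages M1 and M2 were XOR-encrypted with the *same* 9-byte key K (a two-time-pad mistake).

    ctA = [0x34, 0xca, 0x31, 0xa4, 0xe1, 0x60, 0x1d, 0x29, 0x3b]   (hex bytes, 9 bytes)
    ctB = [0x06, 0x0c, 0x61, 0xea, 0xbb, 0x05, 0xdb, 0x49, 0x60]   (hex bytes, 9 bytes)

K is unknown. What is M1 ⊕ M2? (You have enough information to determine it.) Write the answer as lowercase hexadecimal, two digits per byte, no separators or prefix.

ctA ⊕ ctB = (M1 ⊕ K) ⊕ (M2 ⊕ K) = M1 ⊕ M2 — the shared key cancels under XOR.
byte 0: 34 xor 06 = 32
byte 1: ca xor 0c = c6
byte 2: 31 xor 61 = 50
byte 3: a4 xor ea = 4e
byte 4: e1 xor bb = 5a
byte 5: 60 xor 05 = 65
byte 6: 1d xor db = c6
byte 7: 29 xor 49 = 60
byte 8: 3b xor 60 = 5b

32c6504e5a65c6605b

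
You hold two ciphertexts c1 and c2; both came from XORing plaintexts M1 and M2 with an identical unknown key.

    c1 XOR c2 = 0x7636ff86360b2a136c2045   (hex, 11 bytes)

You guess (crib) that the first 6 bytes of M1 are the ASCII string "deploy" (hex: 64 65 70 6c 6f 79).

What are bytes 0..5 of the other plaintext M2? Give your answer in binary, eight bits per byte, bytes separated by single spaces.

00010010 01010011 10001111 11101010 01011001 01110010

Since c1 ⊕ c2 = M1 ⊕ M2, XORing with the guessed M1 bytes yields the corresponding M2 bytes: M2 = (c1 ⊕ c2) ⊕ M1.
118 ⊕ 100 =  18
 54 ⊕ 101 =  83
255 ⊕ 112 = 143
134 ⊕ 108 = 234
 54 ⊕ 111 =  89
 11 ⊕ 121 = 114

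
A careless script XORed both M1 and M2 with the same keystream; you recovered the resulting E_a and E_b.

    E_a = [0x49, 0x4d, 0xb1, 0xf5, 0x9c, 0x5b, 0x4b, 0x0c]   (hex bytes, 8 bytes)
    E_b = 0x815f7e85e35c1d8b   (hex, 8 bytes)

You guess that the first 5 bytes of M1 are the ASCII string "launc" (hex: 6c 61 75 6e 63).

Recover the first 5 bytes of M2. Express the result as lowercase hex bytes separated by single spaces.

First, E_a ⊕ E_b = (M1 ⊕ K) ⊕ (M2 ⊕ K) = M1 ⊕ M2, so the key drops out. Then M2 = (M1 ⊕ M2) ⊕ M1 over the first 5 bytes.
byte 0: (49 xor 81) xor 6c = c8 xor 6c = a4
byte 1: (4d xor 5f) xor 61 = 12 xor 61 = 73
byte 2: (b1 xor 7e) xor 75 = cf xor 75 = ba
byte 3: (f5 xor 85) xor 6e = 70 xor 6e = 1e
byte 4: (9c xor e3) xor 63 = 7f xor 63 = 1c

a4 73 ba 1e 1c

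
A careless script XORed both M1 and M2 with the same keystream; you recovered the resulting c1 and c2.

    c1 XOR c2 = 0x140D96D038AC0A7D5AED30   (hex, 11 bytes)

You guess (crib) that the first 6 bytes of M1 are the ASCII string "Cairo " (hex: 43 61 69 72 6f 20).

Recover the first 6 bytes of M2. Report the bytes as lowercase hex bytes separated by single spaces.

Since c1 ⊕ c2 = M1 ⊕ M2, XORing with the guessed M1 bytes yields the corresponding M2 bytes: M2 = (c1 ⊕ c2) ⊕ M1.
 20 ⊕  67 =  87
 13 ⊕  97 = 108
150 ⊕ 105 = 255
208 ⊕ 114 = 162
 56 ⊕ 111 =  87
172 ⊕  32 = 140

57 6c ff a2 57 8c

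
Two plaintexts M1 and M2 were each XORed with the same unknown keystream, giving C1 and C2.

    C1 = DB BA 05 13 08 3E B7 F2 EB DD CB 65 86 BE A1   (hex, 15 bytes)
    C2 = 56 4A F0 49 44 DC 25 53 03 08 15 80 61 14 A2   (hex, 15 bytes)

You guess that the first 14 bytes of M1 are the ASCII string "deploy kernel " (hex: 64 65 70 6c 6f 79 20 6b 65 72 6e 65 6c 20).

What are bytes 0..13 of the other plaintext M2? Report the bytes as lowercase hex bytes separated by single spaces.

First, C1 ⊕ C2 = (M1 ⊕ K) ⊕ (M2 ⊕ K) = M1 ⊕ M2, so the key drops out. Then M2 = (M1 ⊕ M2) ⊕ M1 over the first 14 bytes.
byte 0: (db XOR 56) XOR 64 = 8d XOR 64 = e9
byte 1: (ba XOR 4a) XOR 65 = f0 XOR 65 = 95
byte 2: (05 XOR f0) XOR 70 = f5 XOR 70 = 85
byte 3: (13 XOR 49) XOR 6c = 5a XOR 6c = 36
byte 4: (08 XOR 44) XOR 6f = 4c XOR 6f = 23
byte 5: (3e XOR dc) XOR 79 = e2 XOR 79 = 9b
byte 6: (b7 XOR 25) XOR 20 = 92 XOR 20 = b2
byte 7: (f2 XOR 53) XOR 6b = a1 XOR 6b = ca
byte 8: (eb XOR 03) XOR 65 = e8 XOR 65 = 8d
byte 9: (dd XOR 08) XOR 72 = d5 XOR 72 = a7
byte 10: (cb XOR 15) XOR 6e = de XOR 6e = b0
byte 11: (65 XOR 80) XOR 65 = e5 XOR 65 = 80
byte 12: (86 XOR 61) XOR 6c = e7 XOR 6c = 8b
byte 13: (be XOR 14) XOR 20 = aa XOR 20 = 8a

e9 95 85 36 23 9b b2 ca 8d a7 b0 80 8b 8a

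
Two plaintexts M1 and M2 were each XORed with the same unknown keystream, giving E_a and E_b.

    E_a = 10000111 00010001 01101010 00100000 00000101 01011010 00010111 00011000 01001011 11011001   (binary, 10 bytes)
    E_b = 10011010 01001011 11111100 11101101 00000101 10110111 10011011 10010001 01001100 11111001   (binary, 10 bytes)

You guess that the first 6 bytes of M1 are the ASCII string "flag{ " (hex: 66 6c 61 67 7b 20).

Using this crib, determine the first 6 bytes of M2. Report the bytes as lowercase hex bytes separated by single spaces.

7b 36 f7 aa 7b cd

First, E_a ⊕ E_b = (M1 ⊕ K) ⊕ (M2 ⊕ K) = M1 ⊕ M2, so the key drops out. Then M2 = (M1 ⊕ M2) ⊕ M1 over the first 6 bytes.
byte 0: (87 ^ 9a) ^ 66 = 1d ^ 66 = 7b
byte 1: (11 ^ 4b) ^ 6c = 5a ^ 6c = 36
byte 2: (6a ^ fc) ^ 61 = 96 ^ 61 = f7
byte 3: (20 ^ ed) ^ 67 = cd ^ 67 = aa
byte 4: (05 ^ 05) ^ 7b = 00 ^ 7b = 7b
byte 5: (5a ^ b7) ^ 20 = ed ^ 20 = cd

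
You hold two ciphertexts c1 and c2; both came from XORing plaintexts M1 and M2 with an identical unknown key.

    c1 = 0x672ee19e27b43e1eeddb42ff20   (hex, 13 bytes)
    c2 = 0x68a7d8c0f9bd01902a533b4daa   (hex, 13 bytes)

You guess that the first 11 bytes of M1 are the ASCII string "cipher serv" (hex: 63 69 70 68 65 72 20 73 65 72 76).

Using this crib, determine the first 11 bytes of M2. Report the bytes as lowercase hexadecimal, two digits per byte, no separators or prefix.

6ce04936bb7b1ffda2fa0f

First, c1 ⊕ c2 = (M1 ⊕ K) ⊕ (M2 ⊕ K) = M1 ⊕ M2, so the key drops out. Then M2 = (M1 ⊕ M2) ⊕ M1 over the first 11 bytes.
byte 0: (67 ⊕ 68) ⊕ 63 = 0f ⊕ 63 = 6c
byte 1: (2e ⊕ a7) ⊕ 69 = 89 ⊕ 69 = e0
byte 2: (e1 ⊕ d8) ⊕ 70 = 39 ⊕ 70 = 49
byte 3: (9e ⊕ c0) ⊕ 68 = 5e ⊕ 68 = 36
byte 4: (27 ⊕ f9) ⊕ 65 = de ⊕ 65 = bb
byte 5: (b4 ⊕ bd) ⊕ 72 = 09 ⊕ 72 = 7b
byte 6: (3e ⊕ 01) ⊕ 20 = 3f ⊕ 20 = 1f
byte 7: (1e ⊕ 90) ⊕ 73 = 8e ⊕ 73 = fd
byte 8: (ed ⊕ 2a) ⊕ 65 = c7 ⊕ 65 = a2
byte 9: (db ⊕ 53) ⊕ 72 = 88 ⊕ 72 = fa
byte 10: (42 ⊕ 3b) ⊕ 76 = 79 ⊕ 76 = 0f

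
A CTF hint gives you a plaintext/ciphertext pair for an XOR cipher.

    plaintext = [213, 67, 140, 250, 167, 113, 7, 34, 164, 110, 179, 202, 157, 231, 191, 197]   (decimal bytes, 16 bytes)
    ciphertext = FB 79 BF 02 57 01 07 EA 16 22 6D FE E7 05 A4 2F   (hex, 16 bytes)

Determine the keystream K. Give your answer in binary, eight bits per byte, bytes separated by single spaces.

Since ciphertext = plaintext ⊕ K, XORing both sides with plaintext gives K = plaintext ⊕ ciphertext.
213 ⊕ 251 =  46
 67 ⊕ 121 =  58
140 ⊕ 191 =  51
250 ⊕   2 = 248
167 ⊕  87 = 240
113 ⊕   1 = 112
  7 ⊕   7 =   0
 34 ⊕ 234 = 200
164 ⊕  22 = 178
110 ⊕  34 =  76
179 ⊕ 109 = 222
202 ⊕ 254 =  52
157 ⊕ 231 = 122
231 ⊕   5 = 226
191 ⊕ 164 =  27
197 ⊕  47 = 234

00101110 00111010 00110011 11111000 11110000 01110000 00000000 11001000 10110010 01001100 11011110 00110100 01111010 11100010 00011011 11101010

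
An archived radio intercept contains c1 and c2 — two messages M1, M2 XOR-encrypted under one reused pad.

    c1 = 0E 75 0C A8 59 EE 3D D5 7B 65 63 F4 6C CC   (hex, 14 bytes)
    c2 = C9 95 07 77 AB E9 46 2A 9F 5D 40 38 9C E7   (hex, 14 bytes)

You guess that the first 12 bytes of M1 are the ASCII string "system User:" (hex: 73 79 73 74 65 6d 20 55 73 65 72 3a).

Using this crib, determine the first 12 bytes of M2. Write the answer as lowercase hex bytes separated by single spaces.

b4 99 78 ab 97 6a 5b aa 97 5d 51 f6

First, c1 ⊕ c2 = (M1 ⊕ K) ⊕ (M2 ⊕ K) = M1 ⊕ M2, so the key drops out. Then M2 = (M1 ⊕ M2) ⊕ M1 over the first 12 bytes.
byte 0: (0e ⊕ c9) ⊕ 73 = c7 ⊕ 73 = b4
byte 1: (75 ⊕ 95) ⊕ 79 = e0 ⊕ 79 = 99
byte 2: (0c ⊕ 07) ⊕ 73 = 0b ⊕ 73 = 78
byte 3: (a8 ⊕ 77) ⊕ 74 = df ⊕ 74 = ab
byte 4: (59 ⊕ ab) ⊕ 65 = f2 ⊕ 65 = 97
byte 5: (ee ⊕ e9) ⊕ 6d = 07 ⊕ 6d = 6a
byte 6: (3d ⊕ 46) ⊕ 20 = 7b ⊕ 20 = 5b
byte 7: (d5 ⊕ 2a) ⊕ 55 = ff ⊕ 55 = aa
byte 8: (7b ⊕ 9f) ⊕ 73 = e4 ⊕ 73 = 97
byte 9: (65 ⊕ 5d) ⊕ 65 = 38 ⊕ 65 = 5d
byte 10: (63 ⊕ 40) ⊕ 72 = 23 ⊕ 72 = 51
byte 11: (f4 ⊕ 38) ⊕ 3a = cc ⊕ 3a = f6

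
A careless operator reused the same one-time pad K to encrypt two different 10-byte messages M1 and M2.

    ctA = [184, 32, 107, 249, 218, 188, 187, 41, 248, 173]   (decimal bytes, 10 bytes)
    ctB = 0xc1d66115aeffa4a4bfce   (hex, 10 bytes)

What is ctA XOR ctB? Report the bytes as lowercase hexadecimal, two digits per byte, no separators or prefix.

ctA ⊕ ctB = (M1 ⊕ K) ⊕ (M2 ⊕ K) = M1 ⊕ M2 — the shared key cancels under XOR.
byte 0: b8 XOR c1 = 79
byte 1: 20 XOR d6 = f6
byte 2: 6b XOR 61 = 0a
byte 3: f9 XOR 15 = ec
byte 4: da XOR ae = 74
byte 5: bc XOR ff = 43
byte 6: bb XOR a4 = 1f
byte 7: 29 XOR a4 = 8d
byte 8: f8 XOR bf = 47
byte 9: ad XOR ce = 63

79f60aec74431f8d4763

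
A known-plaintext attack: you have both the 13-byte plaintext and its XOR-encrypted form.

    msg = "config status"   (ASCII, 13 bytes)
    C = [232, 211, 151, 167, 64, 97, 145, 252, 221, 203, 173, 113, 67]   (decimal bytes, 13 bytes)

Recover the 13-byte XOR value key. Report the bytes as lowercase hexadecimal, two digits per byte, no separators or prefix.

8bbcf9c12906b18fa9aad90430

Since C = msg ⊕ key, XORing both sides with msg gives key = msg ⊕ C.
63 XOR e8 = 8b
6f XOR d3 = bc
6e XOR 97 = f9
66 XOR a7 = c1
69 XOR 40 = 29
67 XOR 61 = 06
20 XOR 91 = b1
73 XOR fc = 8f
74 XOR dd = a9
61 XOR cb = aa
74 XOR ad = d9
75 XOR 71 = 04
73 XOR 43 = 30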